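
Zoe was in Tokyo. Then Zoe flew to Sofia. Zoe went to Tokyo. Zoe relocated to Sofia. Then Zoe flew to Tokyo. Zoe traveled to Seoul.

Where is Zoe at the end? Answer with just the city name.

Tracking Zoe's location:
Start: Zoe is in Tokyo.
After move 1: Tokyo -> Sofia. Zoe is in Sofia.
After move 2: Sofia -> Tokyo. Zoe is in Tokyo.
After move 3: Tokyo -> Sofia. Zoe is in Sofia.
After move 4: Sofia -> Tokyo. Zoe is in Tokyo.
After move 5: Tokyo -> Seoul. Zoe is in Seoul.

Answer: Seoul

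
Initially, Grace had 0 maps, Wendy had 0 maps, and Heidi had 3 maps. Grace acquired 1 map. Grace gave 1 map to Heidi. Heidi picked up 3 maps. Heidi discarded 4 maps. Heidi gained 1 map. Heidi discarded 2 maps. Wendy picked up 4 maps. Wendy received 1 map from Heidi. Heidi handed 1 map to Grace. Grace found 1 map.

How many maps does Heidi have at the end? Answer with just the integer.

Answer: 0

Derivation:
Tracking counts step by step:
Start: Grace=0, Wendy=0, Heidi=3
Event 1 (Grace +1): Grace: 0 -> 1. State: Grace=1, Wendy=0, Heidi=3
Event 2 (Grace -> Heidi, 1): Grace: 1 -> 0, Heidi: 3 -> 4. State: Grace=0, Wendy=0, Heidi=4
Event 3 (Heidi +3): Heidi: 4 -> 7. State: Grace=0, Wendy=0, Heidi=7
Event 4 (Heidi -4): Heidi: 7 -> 3. State: Grace=0, Wendy=0, Heidi=3
Event 5 (Heidi +1): Heidi: 3 -> 4. State: Grace=0, Wendy=0, Heidi=4
Event 6 (Heidi -2): Heidi: 4 -> 2. State: Grace=0, Wendy=0, Heidi=2
Event 7 (Wendy +4): Wendy: 0 -> 4. State: Grace=0, Wendy=4, Heidi=2
Event 8 (Heidi -> Wendy, 1): Heidi: 2 -> 1, Wendy: 4 -> 5. State: Grace=0, Wendy=5, Heidi=1
Event 9 (Heidi -> Grace, 1): Heidi: 1 -> 0, Grace: 0 -> 1. State: Grace=1, Wendy=5, Heidi=0
Event 10 (Grace +1): Grace: 1 -> 2. State: Grace=2, Wendy=5, Heidi=0

Heidi's final count: 0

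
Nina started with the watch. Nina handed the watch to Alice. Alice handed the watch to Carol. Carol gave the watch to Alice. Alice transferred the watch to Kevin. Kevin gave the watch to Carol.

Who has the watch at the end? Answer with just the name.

Tracking the watch through each event:
Start: Nina has the watch.
After event 1: Alice has the watch.
After event 2: Carol has the watch.
After event 3: Alice has the watch.
After event 4: Kevin has the watch.
After event 5: Carol has the watch.

Answer: Carol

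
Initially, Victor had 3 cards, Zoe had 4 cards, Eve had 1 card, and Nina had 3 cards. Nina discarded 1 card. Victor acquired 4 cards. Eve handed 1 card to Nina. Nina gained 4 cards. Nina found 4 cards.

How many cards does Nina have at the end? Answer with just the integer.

Tracking counts step by step:
Start: Victor=3, Zoe=4, Eve=1, Nina=3
Event 1 (Nina -1): Nina: 3 -> 2. State: Victor=3, Zoe=4, Eve=1, Nina=2
Event 2 (Victor +4): Victor: 3 -> 7. State: Victor=7, Zoe=4, Eve=1, Nina=2
Event 3 (Eve -> Nina, 1): Eve: 1 -> 0, Nina: 2 -> 3. State: Victor=7, Zoe=4, Eve=0, Nina=3
Event 4 (Nina +4): Nina: 3 -> 7. State: Victor=7, Zoe=4, Eve=0, Nina=7
Event 5 (Nina +4): Nina: 7 -> 11. State: Victor=7, Zoe=4, Eve=0, Nina=11

Nina's final count: 11

Answer: 11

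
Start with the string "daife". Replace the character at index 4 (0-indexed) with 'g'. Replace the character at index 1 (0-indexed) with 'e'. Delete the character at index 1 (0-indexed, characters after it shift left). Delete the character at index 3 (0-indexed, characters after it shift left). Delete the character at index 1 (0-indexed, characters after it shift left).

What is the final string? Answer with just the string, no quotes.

Answer: df

Derivation:
Applying each edit step by step:
Start: "daife"
Op 1 (replace idx 4: 'e' -> 'g'): "daife" -> "daifg"
Op 2 (replace idx 1: 'a' -> 'e'): "daifg" -> "deifg"
Op 3 (delete idx 1 = 'e'): "deifg" -> "difg"
Op 4 (delete idx 3 = 'g'): "difg" -> "dif"
Op 5 (delete idx 1 = 'i'): "dif" -> "df"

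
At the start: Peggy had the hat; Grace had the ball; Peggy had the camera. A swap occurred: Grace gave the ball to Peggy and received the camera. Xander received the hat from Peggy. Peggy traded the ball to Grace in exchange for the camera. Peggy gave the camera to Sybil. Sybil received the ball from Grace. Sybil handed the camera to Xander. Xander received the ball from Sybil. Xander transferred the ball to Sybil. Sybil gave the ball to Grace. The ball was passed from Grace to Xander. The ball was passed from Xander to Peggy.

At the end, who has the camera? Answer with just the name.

Tracking all object holders:
Start: hat:Peggy, ball:Grace, camera:Peggy
Event 1 (swap ball<->camera: now ball:Peggy, camera:Grace). State: hat:Peggy, ball:Peggy, camera:Grace
Event 2 (give hat: Peggy -> Xander). State: hat:Xander, ball:Peggy, camera:Grace
Event 3 (swap ball<->camera: now ball:Grace, camera:Peggy). State: hat:Xander, ball:Grace, camera:Peggy
Event 4 (give camera: Peggy -> Sybil). State: hat:Xander, ball:Grace, camera:Sybil
Event 5 (give ball: Grace -> Sybil). State: hat:Xander, ball:Sybil, camera:Sybil
Event 6 (give camera: Sybil -> Xander). State: hat:Xander, ball:Sybil, camera:Xander
Event 7 (give ball: Sybil -> Xander). State: hat:Xander, ball:Xander, camera:Xander
Event 8 (give ball: Xander -> Sybil). State: hat:Xander, ball:Sybil, camera:Xander
Event 9 (give ball: Sybil -> Grace). State: hat:Xander, ball:Grace, camera:Xander
Event 10 (give ball: Grace -> Xander). State: hat:Xander, ball:Xander, camera:Xander
Event 11 (give ball: Xander -> Peggy). State: hat:Xander, ball:Peggy, camera:Xander

Final state: hat:Xander, ball:Peggy, camera:Xander
The camera is held by Xander.

Answer: Xander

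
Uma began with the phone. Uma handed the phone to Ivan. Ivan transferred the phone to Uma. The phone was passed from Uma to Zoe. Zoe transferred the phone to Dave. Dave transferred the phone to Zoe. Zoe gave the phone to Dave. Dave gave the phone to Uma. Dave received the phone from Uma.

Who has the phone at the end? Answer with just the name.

Answer: Dave

Derivation:
Tracking the phone through each event:
Start: Uma has the phone.
After event 1: Ivan has the phone.
After event 2: Uma has the phone.
After event 3: Zoe has the phone.
After event 4: Dave has the phone.
After event 5: Zoe has the phone.
After event 6: Dave has the phone.
After event 7: Uma has the phone.
After event 8: Dave has the phone.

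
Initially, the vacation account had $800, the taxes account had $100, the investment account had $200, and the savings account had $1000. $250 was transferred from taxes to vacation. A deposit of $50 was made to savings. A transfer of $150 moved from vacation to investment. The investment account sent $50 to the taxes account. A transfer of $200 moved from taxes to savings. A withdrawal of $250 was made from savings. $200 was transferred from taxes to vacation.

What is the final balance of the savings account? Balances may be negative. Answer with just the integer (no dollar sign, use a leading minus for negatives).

Answer: 1000

Derivation:
Tracking account balances step by step:
Start: vacation=800, taxes=100, investment=200, savings=1000
Event 1 (transfer 250 taxes -> vacation): taxes: 100 - 250 = -150, vacation: 800 + 250 = 1050. Balances: vacation=1050, taxes=-150, investment=200, savings=1000
Event 2 (deposit 50 to savings): savings: 1000 + 50 = 1050. Balances: vacation=1050, taxes=-150, investment=200, savings=1050
Event 3 (transfer 150 vacation -> investment): vacation: 1050 - 150 = 900, investment: 200 + 150 = 350. Balances: vacation=900, taxes=-150, investment=350, savings=1050
Event 4 (transfer 50 investment -> taxes): investment: 350 - 50 = 300, taxes: -150 + 50 = -100. Balances: vacation=900, taxes=-100, investment=300, savings=1050
Event 5 (transfer 200 taxes -> savings): taxes: -100 - 200 = -300, savings: 1050 + 200 = 1250. Balances: vacation=900, taxes=-300, investment=300, savings=1250
Event 6 (withdraw 250 from savings): savings: 1250 - 250 = 1000. Balances: vacation=900, taxes=-300, investment=300, savings=1000
Event 7 (transfer 200 taxes -> vacation): taxes: -300 - 200 = -500, vacation: 900 + 200 = 1100. Balances: vacation=1100, taxes=-500, investment=300, savings=1000

Final balance of savings: 1000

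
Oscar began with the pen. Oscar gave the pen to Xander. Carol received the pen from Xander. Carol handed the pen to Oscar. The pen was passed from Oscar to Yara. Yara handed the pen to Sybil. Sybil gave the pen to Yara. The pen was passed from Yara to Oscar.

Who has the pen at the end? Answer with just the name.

Answer: Oscar

Derivation:
Tracking the pen through each event:
Start: Oscar has the pen.
After event 1: Xander has the pen.
After event 2: Carol has the pen.
After event 3: Oscar has the pen.
After event 4: Yara has the pen.
After event 5: Sybil has the pen.
After event 6: Yara has the pen.
After event 7: Oscar has the pen.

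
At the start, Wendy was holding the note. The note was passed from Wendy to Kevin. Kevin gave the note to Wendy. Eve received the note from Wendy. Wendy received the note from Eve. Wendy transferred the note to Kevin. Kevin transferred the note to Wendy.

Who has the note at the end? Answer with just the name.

Answer: Wendy

Derivation:
Tracking the note through each event:
Start: Wendy has the note.
After event 1: Kevin has the note.
After event 2: Wendy has the note.
After event 3: Eve has the note.
After event 4: Wendy has the note.
After event 5: Kevin has the note.
After event 6: Wendy has the note.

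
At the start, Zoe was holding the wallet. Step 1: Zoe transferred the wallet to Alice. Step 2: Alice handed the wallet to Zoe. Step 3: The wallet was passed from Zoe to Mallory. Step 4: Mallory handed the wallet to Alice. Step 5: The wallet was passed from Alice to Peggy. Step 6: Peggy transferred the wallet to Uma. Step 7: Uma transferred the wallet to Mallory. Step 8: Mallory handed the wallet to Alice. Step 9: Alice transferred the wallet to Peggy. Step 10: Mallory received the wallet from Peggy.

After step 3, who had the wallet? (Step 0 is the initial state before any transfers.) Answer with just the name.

Tracking the wallet holder through step 3:
After step 0 (start): Zoe
After step 1: Alice
After step 2: Zoe
After step 3: Mallory

At step 3, the holder is Mallory.

Answer: Mallory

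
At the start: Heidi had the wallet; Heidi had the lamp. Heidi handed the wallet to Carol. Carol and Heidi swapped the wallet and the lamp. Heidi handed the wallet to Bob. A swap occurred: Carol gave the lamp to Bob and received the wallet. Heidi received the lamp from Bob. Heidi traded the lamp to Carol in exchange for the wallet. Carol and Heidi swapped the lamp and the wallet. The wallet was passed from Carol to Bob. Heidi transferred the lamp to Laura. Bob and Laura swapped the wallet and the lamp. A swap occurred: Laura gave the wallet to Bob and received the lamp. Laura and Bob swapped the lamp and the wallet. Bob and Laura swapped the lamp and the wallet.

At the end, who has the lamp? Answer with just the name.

Tracking all object holders:
Start: wallet:Heidi, lamp:Heidi
Event 1 (give wallet: Heidi -> Carol). State: wallet:Carol, lamp:Heidi
Event 2 (swap wallet<->lamp: now wallet:Heidi, lamp:Carol). State: wallet:Heidi, lamp:Carol
Event 3 (give wallet: Heidi -> Bob). State: wallet:Bob, lamp:Carol
Event 4 (swap lamp<->wallet: now lamp:Bob, wallet:Carol). State: wallet:Carol, lamp:Bob
Event 5 (give lamp: Bob -> Heidi). State: wallet:Carol, lamp:Heidi
Event 6 (swap lamp<->wallet: now lamp:Carol, wallet:Heidi). State: wallet:Heidi, lamp:Carol
Event 7 (swap lamp<->wallet: now lamp:Heidi, wallet:Carol). State: wallet:Carol, lamp:Heidi
Event 8 (give wallet: Carol -> Bob). State: wallet:Bob, lamp:Heidi
Event 9 (give lamp: Heidi -> Laura). State: wallet:Bob, lamp:Laura
Event 10 (swap wallet<->lamp: now wallet:Laura, lamp:Bob). State: wallet:Laura, lamp:Bob
Event 11 (swap wallet<->lamp: now wallet:Bob, lamp:Laura). State: wallet:Bob, lamp:Laura
Event 12 (swap lamp<->wallet: now lamp:Bob, wallet:Laura). State: wallet:Laura, lamp:Bob
Event 13 (swap lamp<->wallet: now lamp:Laura, wallet:Bob). State: wallet:Bob, lamp:Laura

Final state: wallet:Bob, lamp:Laura
The lamp is held by Laura.

Answer: Laura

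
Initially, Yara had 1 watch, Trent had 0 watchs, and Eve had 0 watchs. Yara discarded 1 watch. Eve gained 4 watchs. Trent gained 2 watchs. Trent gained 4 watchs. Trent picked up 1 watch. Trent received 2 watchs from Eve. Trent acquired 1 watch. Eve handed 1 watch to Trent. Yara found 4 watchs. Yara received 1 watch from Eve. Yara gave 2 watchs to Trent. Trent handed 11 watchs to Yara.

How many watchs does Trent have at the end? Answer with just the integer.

Answer: 2

Derivation:
Tracking counts step by step:
Start: Yara=1, Trent=0, Eve=0
Event 1 (Yara -1): Yara: 1 -> 0. State: Yara=0, Trent=0, Eve=0
Event 2 (Eve +4): Eve: 0 -> 4. State: Yara=0, Trent=0, Eve=4
Event 3 (Trent +2): Trent: 0 -> 2. State: Yara=0, Trent=2, Eve=4
Event 4 (Trent +4): Trent: 2 -> 6. State: Yara=0, Trent=6, Eve=4
Event 5 (Trent +1): Trent: 6 -> 7. State: Yara=0, Trent=7, Eve=4
Event 6 (Eve -> Trent, 2): Eve: 4 -> 2, Trent: 7 -> 9. State: Yara=0, Trent=9, Eve=2
Event 7 (Trent +1): Trent: 9 -> 10. State: Yara=0, Trent=10, Eve=2
Event 8 (Eve -> Trent, 1): Eve: 2 -> 1, Trent: 10 -> 11. State: Yara=0, Trent=11, Eve=1
Event 9 (Yara +4): Yara: 0 -> 4. State: Yara=4, Trent=11, Eve=1
Event 10 (Eve -> Yara, 1): Eve: 1 -> 0, Yara: 4 -> 5. State: Yara=5, Trent=11, Eve=0
Event 11 (Yara -> Trent, 2): Yara: 5 -> 3, Trent: 11 -> 13. State: Yara=3, Trent=13, Eve=0
Event 12 (Trent -> Yara, 11): Trent: 13 -> 2, Yara: 3 -> 14. State: Yara=14, Trent=2, Eve=0

Trent's final count: 2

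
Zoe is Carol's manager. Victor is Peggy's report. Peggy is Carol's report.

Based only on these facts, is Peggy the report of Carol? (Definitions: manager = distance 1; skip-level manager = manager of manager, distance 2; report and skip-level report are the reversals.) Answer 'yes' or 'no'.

Reconstructing the manager chain from the given facts:
  Zoe -> Carol -> Peggy -> Victor
(each arrow means 'manager of the next')
Positions in the chain (0 = top):
  position of Zoe: 0
  position of Carol: 1
  position of Peggy: 2
  position of Victor: 3

Peggy is at position 2, Carol is at position 1; signed distance (j - i) = -1.
'report' requires j - i = -1. Actual distance is -1, so the relation HOLDS.

Answer: yes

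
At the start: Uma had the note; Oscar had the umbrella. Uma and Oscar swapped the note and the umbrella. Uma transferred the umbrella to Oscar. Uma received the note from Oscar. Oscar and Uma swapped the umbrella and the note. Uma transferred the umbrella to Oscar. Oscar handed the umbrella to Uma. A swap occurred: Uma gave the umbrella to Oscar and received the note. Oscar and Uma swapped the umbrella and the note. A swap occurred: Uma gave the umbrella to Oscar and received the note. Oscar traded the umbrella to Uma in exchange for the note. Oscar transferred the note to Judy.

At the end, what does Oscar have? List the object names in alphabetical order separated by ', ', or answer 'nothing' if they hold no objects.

Tracking all object holders:
Start: note:Uma, umbrella:Oscar
Event 1 (swap note<->umbrella: now note:Oscar, umbrella:Uma). State: note:Oscar, umbrella:Uma
Event 2 (give umbrella: Uma -> Oscar). State: note:Oscar, umbrella:Oscar
Event 3 (give note: Oscar -> Uma). State: note:Uma, umbrella:Oscar
Event 4 (swap umbrella<->note: now umbrella:Uma, note:Oscar). State: note:Oscar, umbrella:Uma
Event 5 (give umbrella: Uma -> Oscar). State: note:Oscar, umbrella:Oscar
Event 6 (give umbrella: Oscar -> Uma). State: note:Oscar, umbrella:Uma
Event 7 (swap umbrella<->note: now umbrella:Oscar, note:Uma). State: note:Uma, umbrella:Oscar
Event 8 (swap umbrella<->note: now umbrella:Uma, note:Oscar). State: note:Oscar, umbrella:Uma
Event 9 (swap umbrella<->note: now umbrella:Oscar, note:Uma). State: note:Uma, umbrella:Oscar
Event 10 (swap umbrella<->note: now umbrella:Uma, note:Oscar). State: note:Oscar, umbrella:Uma
Event 11 (give note: Oscar -> Judy). State: note:Judy, umbrella:Uma

Final state: note:Judy, umbrella:Uma
Oscar holds: (nothing).

Answer: nothing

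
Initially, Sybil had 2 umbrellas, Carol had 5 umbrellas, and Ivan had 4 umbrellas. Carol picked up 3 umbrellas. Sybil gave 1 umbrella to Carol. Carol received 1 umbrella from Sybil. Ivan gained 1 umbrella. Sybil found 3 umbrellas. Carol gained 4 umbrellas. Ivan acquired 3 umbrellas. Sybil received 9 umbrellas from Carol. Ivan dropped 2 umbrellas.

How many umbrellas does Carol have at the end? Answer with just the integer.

Tracking counts step by step:
Start: Sybil=2, Carol=5, Ivan=4
Event 1 (Carol +3): Carol: 5 -> 8. State: Sybil=2, Carol=8, Ivan=4
Event 2 (Sybil -> Carol, 1): Sybil: 2 -> 1, Carol: 8 -> 9. State: Sybil=1, Carol=9, Ivan=4
Event 3 (Sybil -> Carol, 1): Sybil: 1 -> 0, Carol: 9 -> 10. State: Sybil=0, Carol=10, Ivan=4
Event 4 (Ivan +1): Ivan: 4 -> 5. State: Sybil=0, Carol=10, Ivan=5
Event 5 (Sybil +3): Sybil: 0 -> 3. State: Sybil=3, Carol=10, Ivan=5
Event 6 (Carol +4): Carol: 10 -> 14. State: Sybil=3, Carol=14, Ivan=5
Event 7 (Ivan +3): Ivan: 5 -> 8. State: Sybil=3, Carol=14, Ivan=8
Event 8 (Carol -> Sybil, 9): Carol: 14 -> 5, Sybil: 3 -> 12. State: Sybil=12, Carol=5, Ivan=8
Event 9 (Ivan -2): Ivan: 8 -> 6. State: Sybil=12, Carol=5, Ivan=6

Carol's final count: 5

Answer: 5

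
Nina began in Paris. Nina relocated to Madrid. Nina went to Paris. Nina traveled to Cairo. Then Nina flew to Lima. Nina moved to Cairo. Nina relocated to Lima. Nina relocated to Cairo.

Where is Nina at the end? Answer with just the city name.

Tracking Nina's location:
Start: Nina is in Paris.
After move 1: Paris -> Madrid. Nina is in Madrid.
After move 2: Madrid -> Paris. Nina is in Paris.
After move 3: Paris -> Cairo. Nina is in Cairo.
After move 4: Cairo -> Lima. Nina is in Lima.
After move 5: Lima -> Cairo. Nina is in Cairo.
After move 6: Cairo -> Lima. Nina is in Lima.
After move 7: Lima -> Cairo. Nina is in Cairo.

Answer: Cairo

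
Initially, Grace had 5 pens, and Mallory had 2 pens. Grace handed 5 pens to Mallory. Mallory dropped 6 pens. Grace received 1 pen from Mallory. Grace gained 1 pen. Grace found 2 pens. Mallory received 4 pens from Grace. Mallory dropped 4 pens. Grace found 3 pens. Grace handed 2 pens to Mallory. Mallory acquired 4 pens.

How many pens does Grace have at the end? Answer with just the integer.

Answer: 1

Derivation:
Tracking counts step by step:
Start: Grace=5, Mallory=2
Event 1 (Grace -> Mallory, 5): Grace: 5 -> 0, Mallory: 2 -> 7. State: Grace=0, Mallory=7
Event 2 (Mallory -6): Mallory: 7 -> 1. State: Grace=0, Mallory=1
Event 3 (Mallory -> Grace, 1): Mallory: 1 -> 0, Grace: 0 -> 1. State: Grace=1, Mallory=0
Event 4 (Grace +1): Grace: 1 -> 2. State: Grace=2, Mallory=0
Event 5 (Grace +2): Grace: 2 -> 4. State: Grace=4, Mallory=0
Event 6 (Grace -> Mallory, 4): Grace: 4 -> 0, Mallory: 0 -> 4. State: Grace=0, Mallory=4
Event 7 (Mallory -4): Mallory: 4 -> 0. State: Grace=0, Mallory=0
Event 8 (Grace +3): Grace: 0 -> 3. State: Grace=3, Mallory=0
Event 9 (Grace -> Mallory, 2): Grace: 3 -> 1, Mallory: 0 -> 2. State: Grace=1, Mallory=2
Event 10 (Mallory +4): Mallory: 2 -> 6. State: Grace=1, Mallory=6

Grace's final count: 1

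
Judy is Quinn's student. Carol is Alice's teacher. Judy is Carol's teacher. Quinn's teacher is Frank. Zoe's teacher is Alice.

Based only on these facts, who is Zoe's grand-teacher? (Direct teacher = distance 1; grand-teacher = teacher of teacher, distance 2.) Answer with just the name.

Answer: Carol

Derivation:
Reconstructing the teacher chain from the given facts:
  Frank -> Quinn -> Judy -> Carol -> Alice -> Zoe
(each arrow means 'teacher of the next')
Positions in the chain (0 = top):
  position of Frank: 0
  position of Quinn: 1
  position of Judy: 2
  position of Carol: 3
  position of Alice: 4
  position of Zoe: 5

Zoe is at position 5; the grand-teacher is 2 steps up the chain, i.e. position 3: Carol.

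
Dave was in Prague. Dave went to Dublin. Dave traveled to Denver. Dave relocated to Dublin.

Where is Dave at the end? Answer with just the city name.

Answer: Dublin

Derivation:
Tracking Dave's location:
Start: Dave is in Prague.
After move 1: Prague -> Dublin. Dave is in Dublin.
After move 2: Dublin -> Denver. Dave is in Denver.
After move 3: Denver -> Dublin. Dave is in Dublin.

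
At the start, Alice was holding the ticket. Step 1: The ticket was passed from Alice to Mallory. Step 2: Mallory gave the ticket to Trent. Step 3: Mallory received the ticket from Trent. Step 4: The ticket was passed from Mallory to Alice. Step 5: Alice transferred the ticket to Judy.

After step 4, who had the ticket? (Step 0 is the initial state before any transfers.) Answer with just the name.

Answer: Alice

Derivation:
Tracking the ticket holder through step 4:
After step 0 (start): Alice
After step 1: Mallory
After step 2: Trent
After step 3: Mallory
After step 4: Alice

At step 4, the holder is Alice.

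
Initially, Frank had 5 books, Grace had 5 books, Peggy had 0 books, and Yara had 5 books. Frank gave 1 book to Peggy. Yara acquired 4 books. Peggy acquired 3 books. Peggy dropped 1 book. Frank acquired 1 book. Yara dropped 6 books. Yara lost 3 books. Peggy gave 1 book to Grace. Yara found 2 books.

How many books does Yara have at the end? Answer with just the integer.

Answer: 2

Derivation:
Tracking counts step by step:
Start: Frank=5, Grace=5, Peggy=0, Yara=5
Event 1 (Frank -> Peggy, 1): Frank: 5 -> 4, Peggy: 0 -> 1. State: Frank=4, Grace=5, Peggy=1, Yara=5
Event 2 (Yara +4): Yara: 5 -> 9. State: Frank=4, Grace=5, Peggy=1, Yara=9
Event 3 (Peggy +3): Peggy: 1 -> 4. State: Frank=4, Grace=5, Peggy=4, Yara=9
Event 4 (Peggy -1): Peggy: 4 -> 3. State: Frank=4, Grace=5, Peggy=3, Yara=9
Event 5 (Frank +1): Frank: 4 -> 5. State: Frank=5, Grace=5, Peggy=3, Yara=9
Event 6 (Yara -6): Yara: 9 -> 3. State: Frank=5, Grace=5, Peggy=3, Yara=3
Event 7 (Yara -3): Yara: 3 -> 0. State: Frank=5, Grace=5, Peggy=3, Yara=0
Event 8 (Peggy -> Grace, 1): Peggy: 3 -> 2, Grace: 5 -> 6. State: Frank=5, Grace=6, Peggy=2, Yara=0
Event 9 (Yara +2): Yara: 0 -> 2. State: Frank=5, Grace=6, Peggy=2, Yara=2

Yara's final count: 2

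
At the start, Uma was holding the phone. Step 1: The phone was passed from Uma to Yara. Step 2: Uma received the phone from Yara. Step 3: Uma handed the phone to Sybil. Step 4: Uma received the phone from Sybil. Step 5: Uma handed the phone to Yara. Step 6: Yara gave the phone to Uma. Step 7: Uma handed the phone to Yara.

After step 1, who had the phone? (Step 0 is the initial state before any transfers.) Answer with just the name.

Answer: Yara

Derivation:
Tracking the phone holder through step 1:
After step 0 (start): Uma
After step 1: Yara

At step 1, the holder is Yara.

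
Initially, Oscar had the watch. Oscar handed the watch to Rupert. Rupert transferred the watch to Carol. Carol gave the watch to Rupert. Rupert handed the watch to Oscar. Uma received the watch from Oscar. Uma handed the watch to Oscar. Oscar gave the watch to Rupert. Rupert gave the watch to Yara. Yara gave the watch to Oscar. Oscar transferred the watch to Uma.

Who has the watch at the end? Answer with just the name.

Answer: Uma

Derivation:
Tracking the watch through each event:
Start: Oscar has the watch.
After event 1: Rupert has the watch.
After event 2: Carol has the watch.
After event 3: Rupert has the watch.
After event 4: Oscar has the watch.
After event 5: Uma has the watch.
After event 6: Oscar has the watch.
After event 7: Rupert has the watch.
After event 8: Yara has the watch.
After event 9: Oscar has the watch.
After event 10: Uma has the watch.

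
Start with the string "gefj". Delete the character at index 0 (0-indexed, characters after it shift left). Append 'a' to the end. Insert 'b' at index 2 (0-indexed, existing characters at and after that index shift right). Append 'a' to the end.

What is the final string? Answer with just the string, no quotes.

Answer: efbjaa

Derivation:
Applying each edit step by step:
Start: "gefj"
Op 1 (delete idx 0 = 'g'): "gefj" -> "efj"
Op 2 (append 'a'): "efj" -> "efja"
Op 3 (insert 'b' at idx 2): "efja" -> "efbja"
Op 4 (append 'a'): "efbja" -> "efbjaa"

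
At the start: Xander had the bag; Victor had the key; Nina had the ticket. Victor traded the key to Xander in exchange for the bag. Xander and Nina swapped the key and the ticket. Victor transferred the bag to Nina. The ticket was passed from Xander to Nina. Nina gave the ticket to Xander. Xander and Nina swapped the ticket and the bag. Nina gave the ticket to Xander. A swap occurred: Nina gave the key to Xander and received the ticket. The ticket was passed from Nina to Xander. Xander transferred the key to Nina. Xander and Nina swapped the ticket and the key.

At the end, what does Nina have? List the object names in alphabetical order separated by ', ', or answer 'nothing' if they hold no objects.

Tracking all object holders:
Start: bag:Xander, key:Victor, ticket:Nina
Event 1 (swap key<->bag: now key:Xander, bag:Victor). State: bag:Victor, key:Xander, ticket:Nina
Event 2 (swap key<->ticket: now key:Nina, ticket:Xander). State: bag:Victor, key:Nina, ticket:Xander
Event 3 (give bag: Victor -> Nina). State: bag:Nina, key:Nina, ticket:Xander
Event 4 (give ticket: Xander -> Nina). State: bag:Nina, key:Nina, ticket:Nina
Event 5 (give ticket: Nina -> Xander). State: bag:Nina, key:Nina, ticket:Xander
Event 6 (swap ticket<->bag: now ticket:Nina, bag:Xander). State: bag:Xander, key:Nina, ticket:Nina
Event 7 (give ticket: Nina -> Xander). State: bag:Xander, key:Nina, ticket:Xander
Event 8 (swap key<->ticket: now key:Xander, ticket:Nina). State: bag:Xander, key:Xander, ticket:Nina
Event 9 (give ticket: Nina -> Xander). State: bag:Xander, key:Xander, ticket:Xander
Event 10 (give key: Xander -> Nina). State: bag:Xander, key:Nina, ticket:Xander
Event 11 (swap ticket<->key: now ticket:Nina, key:Xander). State: bag:Xander, key:Xander, ticket:Nina

Final state: bag:Xander, key:Xander, ticket:Nina
Nina holds: ticket.

Answer: ticket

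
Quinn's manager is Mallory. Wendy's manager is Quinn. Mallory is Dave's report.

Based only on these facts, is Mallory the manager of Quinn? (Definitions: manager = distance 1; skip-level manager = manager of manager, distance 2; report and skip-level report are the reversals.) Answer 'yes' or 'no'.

Answer: yes

Derivation:
Reconstructing the manager chain from the given facts:
  Dave -> Mallory -> Quinn -> Wendy
(each arrow means 'manager of the next')
Positions in the chain (0 = top):
  position of Dave: 0
  position of Mallory: 1
  position of Quinn: 2
  position of Wendy: 3

Mallory is at position 1, Quinn is at position 2; signed distance (j - i) = 1.
'manager' requires j - i = 1. Actual distance is 1, so the relation HOLDS.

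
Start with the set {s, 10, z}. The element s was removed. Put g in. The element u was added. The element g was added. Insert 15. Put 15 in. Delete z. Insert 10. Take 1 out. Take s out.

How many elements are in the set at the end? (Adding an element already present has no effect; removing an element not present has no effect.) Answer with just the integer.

Tracking the set through each operation:
Start: {10, s, z}
Event 1 (remove s): removed. Set: {10, z}
Event 2 (add g): added. Set: {10, g, z}
Event 3 (add u): added. Set: {10, g, u, z}
Event 4 (add g): already present, no change. Set: {10, g, u, z}
Event 5 (add 15): added. Set: {10, 15, g, u, z}
Event 6 (add 15): already present, no change. Set: {10, 15, g, u, z}
Event 7 (remove z): removed. Set: {10, 15, g, u}
Event 8 (add 10): already present, no change. Set: {10, 15, g, u}
Event 9 (remove 1): not present, no change. Set: {10, 15, g, u}
Event 10 (remove s): not present, no change. Set: {10, 15, g, u}

Final set: {10, 15, g, u} (size 4)

Answer: 4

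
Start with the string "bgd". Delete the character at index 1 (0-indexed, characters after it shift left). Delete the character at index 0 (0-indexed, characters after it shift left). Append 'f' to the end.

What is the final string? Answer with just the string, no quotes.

Answer: df

Derivation:
Applying each edit step by step:
Start: "bgd"
Op 1 (delete idx 1 = 'g'): "bgd" -> "bd"
Op 2 (delete idx 0 = 'b'): "bd" -> "d"
Op 3 (append 'f'): "d" -> "df"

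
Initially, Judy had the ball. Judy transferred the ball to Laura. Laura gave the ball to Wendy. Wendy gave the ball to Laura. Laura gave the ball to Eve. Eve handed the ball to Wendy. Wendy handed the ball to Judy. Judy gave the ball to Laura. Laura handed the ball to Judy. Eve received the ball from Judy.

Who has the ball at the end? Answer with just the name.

Answer: Eve

Derivation:
Tracking the ball through each event:
Start: Judy has the ball.
After event 1: Laura has the ball.
After event 2: Wendy has the ball.
After event 3: Laura has the ball.
After event 4: Eve has the ball.
After event 5: Wendy has the ball.
After event 6: Judy has the ball.
After event 7: Laura has the ball.
After event 8: Judy has the ball.
After event 9: Eve has the ball.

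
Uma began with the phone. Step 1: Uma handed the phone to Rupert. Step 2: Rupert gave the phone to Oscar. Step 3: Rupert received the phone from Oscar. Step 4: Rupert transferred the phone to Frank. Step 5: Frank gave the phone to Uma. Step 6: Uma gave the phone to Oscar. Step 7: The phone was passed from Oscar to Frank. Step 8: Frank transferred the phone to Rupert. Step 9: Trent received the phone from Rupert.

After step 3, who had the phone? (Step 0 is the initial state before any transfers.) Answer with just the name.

Tracking the phone holder through step 3:
After step 0 (start): Uma
After step 1: Rupert
After step 2: Oscar
After step 3: Rupert

At step 3, the holder is Rupert.

Answer: Rupert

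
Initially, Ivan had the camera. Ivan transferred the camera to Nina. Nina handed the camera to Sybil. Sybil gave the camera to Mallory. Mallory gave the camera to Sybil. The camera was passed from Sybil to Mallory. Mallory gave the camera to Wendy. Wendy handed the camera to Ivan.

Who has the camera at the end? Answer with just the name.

Answer: Ivan

Derivation:
Tracking the camera through each event:
Start: Ivan has the camera.
After event 1: Nina has the camera.
After event 2: Sybil has the camera.
After event 3: Mallory has the camera.
After event 4: Sybil has the camera.
After event 5: Mallory has the camera.
After event 6: Wendy has the camera.
After event 7: Ivan has the camera.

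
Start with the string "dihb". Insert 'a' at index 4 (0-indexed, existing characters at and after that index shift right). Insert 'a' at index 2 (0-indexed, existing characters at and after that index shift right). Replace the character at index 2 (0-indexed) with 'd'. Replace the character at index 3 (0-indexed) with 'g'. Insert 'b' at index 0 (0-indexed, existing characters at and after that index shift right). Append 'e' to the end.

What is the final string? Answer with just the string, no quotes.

Answer: bdidgbae

Derivation:
Applying each edit step by step:
Start: "dihb"
Op 1 (insert 'a' at idx 4): "dihb" -> "dihba"
Op 2 (insert 'a' at idx 2): "dihba" -> "diahba"
Op 3 (replace idx 2: 'a' -> 'd'): "diahba" -> "didhba"
Op 4 (replace idx 3: 'h' -> 'g'): "didhba" -> "didgba"
Op 5 (insert 'b' at idx 0): "didgba" -> "bdidgba"
Op 6 (append 'e'): "bdidgba" -> "bdidgbae"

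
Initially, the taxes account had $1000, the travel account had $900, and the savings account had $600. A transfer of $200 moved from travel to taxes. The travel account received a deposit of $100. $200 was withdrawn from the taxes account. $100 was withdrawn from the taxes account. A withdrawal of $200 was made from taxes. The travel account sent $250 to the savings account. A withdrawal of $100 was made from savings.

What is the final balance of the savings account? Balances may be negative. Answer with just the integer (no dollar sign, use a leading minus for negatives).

Answer: 750

Derivation:
Tracking account balances step by step:
Start: taxes=1000, travel=900, savings=600
Event 1 (transfer 200 travel -> taxes): travel: 900 - 200 = 700, taxes: 1000 + 200 = 1200. Balances: taxes=1200, travel=700, savings=600
Event 2 (deposit 100 to travel): travel: 700 + 100 = 800. Balances: taxes=1200, travel=800, savings=600
Event 3 (withdraw 200 from taxes): taxes: 1200 - 200 = 1000. Balances: taxes=1000, travel=800, savings=600
Event 4 (withdraw 100 from taxes): taxes: 1000 - 100 = 900. Balances: taxes=900, travel=800, savings=600
Event 5 (withdraw 200 from taxes): taxes: 900 - 200 = 700. Balances: taxes=700, travel=800, savings=600
Event 6 (transfer 250 travel -> savings): travel: 800 - 250 = 550, savings: 600 + 250 = 850. Balances: taxes=700, travel=550, savings=850
Event 7 (withdraw 100 from savings): savings: 850 - 100 = 750. Balances: taxes=700, travel=550, savings=750

Final balance of savings: 750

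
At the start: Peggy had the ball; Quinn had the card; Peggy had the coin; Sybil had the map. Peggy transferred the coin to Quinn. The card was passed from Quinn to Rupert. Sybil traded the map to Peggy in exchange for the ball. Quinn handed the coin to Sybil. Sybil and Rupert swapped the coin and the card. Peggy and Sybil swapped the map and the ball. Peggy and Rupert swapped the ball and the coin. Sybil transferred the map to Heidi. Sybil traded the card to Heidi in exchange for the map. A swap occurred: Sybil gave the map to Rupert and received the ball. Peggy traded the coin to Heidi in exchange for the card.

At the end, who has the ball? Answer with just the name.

Answer: Sybil

Derivation:
Tracking all object holders:
Start: ball:Peggy, card:Quinn, coin:Peggy, map:Sybil
Event 1 (give coin: Peggy -> Quinn). State: ball:Peggy, card:Quinn, coin:Quinn, map:Sybil
Event 2 (give card: Quinn -> Rupert). State: ball:Peggy, card:Rupert, coin:Quinn, map:Sybil
Event 3 (swap map<->ball: now map:Peggy, ball:Sybil). State: ball:Sybil, card:Rupert, coin:Quinn, map:Peggy
Event 4 (give coin: Quinn -> Sybil). State: ball:Sybil, card:Rupert, coin:Sybil, map:Peggy
Event 5 (swap coin<->card: now coin:Rupert, card:Sybil). State: ball:Sybil, card:Sybil, coin:Rupert, map:Peggy
Event 6 (swap map<->ball: now map:Sybil, ball:Peggy). State: ball:Peggy, card:Sybil, coin:Rupert, map:Sybil
Event 7 (swap ball<->coin: now ball:Rupert, coin:Peggy). State: ball:Rupert, card:Sybil, coin:Peggy, map:Sybil
Event 8 (give map: Sybil -> Heidi). State: ball:Rupert, card:Sybil, coin:Peggy, map:Heidi
Event 9 (swap card<->map: now card:Heidi, map:Sybil). State: ball:Rupert, card:Heidi, coin:Peggy, map:Sybil
Event 10 (swap map<->ball: now map:Rupert, ball:Sybil). State: ball:Sybil, card:Heidi, coin:Peggy, map:Rupert
Event 11 (swap coin<->card: now coin:Heidi, card:Peggy). State: ball:Sybil, card:Peggy, coin:Heidi, map:Rupert

Final state: ball:Sybil, card:Peggy, coin:Heidi, map:Rupert
The ball is held by Sybil.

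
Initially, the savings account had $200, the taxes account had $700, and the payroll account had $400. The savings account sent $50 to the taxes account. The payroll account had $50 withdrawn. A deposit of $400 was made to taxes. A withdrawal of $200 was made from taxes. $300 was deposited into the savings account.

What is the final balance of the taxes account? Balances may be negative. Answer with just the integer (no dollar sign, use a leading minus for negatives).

Tracking account balances step by step:
Start: savings=200, taxes=700, payroll=400
Event 1 (transfer 50 savings -> taxes): savings: 200 - 50 = 150, taxes: 700 + 50 = 750. Balances: savings=150, taxes=750, payroll=400
Event 2 (withdraw 50 from payroll): payroll: 400 - 50 = 350. Balances: savings=150, taxes=750, payroll=350
Event 3 (deposit 400 to taxes): taxes: 750 + 400 = 1150. Balances: savings=150, taxes=1150, payroll=350
Event 4 (withdraw 200 from taxes): taxes: 1150 - 200 = 950. Balances: savings=150, taxes=950, payroll=350
Event 5 (deposit 300 to savings): savings: 150 + 300 = 450. Balances: savings=450, taxes=950, payroll=350

Final balance of taxes: 950

Answer: 950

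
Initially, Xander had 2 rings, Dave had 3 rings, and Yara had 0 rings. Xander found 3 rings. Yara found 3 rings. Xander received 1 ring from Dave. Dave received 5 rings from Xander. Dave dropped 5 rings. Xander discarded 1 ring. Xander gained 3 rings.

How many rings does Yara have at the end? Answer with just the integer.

Tracking counts step by step:
Start: Xander=2, Dave=3, Yara=0
Event 1 (Xander +3): Xander: 2 -> 5. State: Xander=5, Dave=3, Yara=0
Event 2 (Yara +3): Yara: 0 -> 3. State: Xander=5, Dave=3, Yara=3
Event 3 (Dave -> Xander, 1): Dave: 3 -> 2, Xander: 5 -> 6. State: Xander=6, Dave=2, Yara=3
Event 4 (Xander -> Dave, 5): Xander: 6 -> 1, Dave: 2 -> 7. State: Xander=1, Dave=7, Yara=3
Event 5 (Dave -5): Dave: 7 -> 2. State: Xander=1, Dave=2, Yara=3
Event 6 (Xander -1): Xander: 1 -> 0. State: Xander=0, Dave=2, Yara=3
Event 7 (Xander +3): Xander: 0 -> 3. State: Xander=3, Dave=2, Yara=3

Yara's final count: 3

Answer: 3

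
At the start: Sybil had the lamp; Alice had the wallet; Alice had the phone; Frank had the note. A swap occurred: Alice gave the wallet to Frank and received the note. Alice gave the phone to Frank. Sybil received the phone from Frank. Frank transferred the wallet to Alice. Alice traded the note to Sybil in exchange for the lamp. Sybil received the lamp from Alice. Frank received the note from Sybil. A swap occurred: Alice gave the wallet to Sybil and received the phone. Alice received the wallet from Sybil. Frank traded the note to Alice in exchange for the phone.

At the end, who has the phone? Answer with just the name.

Tracking all object holders:
Start: lamp:Sybil, wallet:Alice, phone:Alice, note:Frank
Event 1 (swap wallet<->note: now wallet:Frank, note:Alice). State: lamp:Sybil, wallet:Frank, phone:Alice, note:Alice
Event 2 (give phone: Alice -> Frank). State: lamp:Sybil, wallet:Frank, phone:Frank, note:Alice
Event 3 (give phone: Frank -> Sybil). State: lamp:Sybil, wallet:Frank, phone:Sybil, note:Alice
Event 4 (give wallet: Frank -> Alice). State: lamp:Sybil, wallet:Alice, phone:Sybil, note:Alice
Event 5 (swap note<->lamp: now note:Sybil, lamp:Alice). State: lamp:Alice, wallet:Alice, phone:Sybil, note:Sybil
Event 6 (give lamp: Alice -> Sybil). State: lamp:Sybil, wallet:Alice, phone:Sybil, note:Sybil
Event 7 (give note: Sybil -> Frank). State: lamp:Sybil, wallet:Alice, phone:Sybil, note:Frank
Event 8 (swap wallet<->phone: now wallet:Sybil, phone:Alice). State: lamp:Sybil, wallet:Sybil, phone:Alice, note:Frank
Event 9 (give wallet: Sybil -> Alice). State: lamp:Sybil, wallet:Alice, phone:Alice, note:Frank
Event 10 (swap note<->phone: now note:Alice, phone:Frank). State: lamp:Sybil, wallet:Alice, phone:Frank, note:Alice

Final state: lamp:Sybil, wallet:Alice, phone:Frank, note:Alice
The phone is held by Frank.

Answer: Frank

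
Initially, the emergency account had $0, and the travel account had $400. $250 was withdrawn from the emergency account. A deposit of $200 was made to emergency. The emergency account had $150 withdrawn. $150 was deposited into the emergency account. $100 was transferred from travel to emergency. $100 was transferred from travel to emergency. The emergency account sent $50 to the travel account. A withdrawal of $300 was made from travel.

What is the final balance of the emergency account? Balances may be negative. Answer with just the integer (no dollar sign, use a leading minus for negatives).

Tracking account balances step by step:
Start: emergency=0, travel=400
Event 1 (withdraw 250 from emergency): emergency: 0 - 250 = -250. Balances: emergency=-250, travel=400
Event 2 (deposit 200 to emergency): emergency: -250 + 200 = -50. Balances: emergency=-50, travel=400
Event 3 (withdraw 150 from emergency): emergency: -50 - 150 = -200. Balances: emergency=-200, travel=400
Event 4 (deposit 150 to emergency): emergency: -200 + 150 = -50. Balances: emergency=-50, travel=400
Event 5 (transfer 100 travel -> emergency): travel: 400 - 100 = 300, emergency: -50 + 100 = 50. Balances: emergency=50, travel=300
Event 6 (transfer 100 travel -> emergency): travel: 300 - 100 = 200, emergency: 50 + 100 = 150. Balances: emergency=150, travel=200
Event 7 (transfer 50 emergency -> travel): emergency: 150 - 50 = 100, travel: 200 + 50 = 250. Balances: emergency=100, travel=250
Event 8 (withdraw 300 from travel): travel: 250 - 300 = -50. Balances: emergency=100, travel=-50

Final balance of emergency: 100

Answer: 100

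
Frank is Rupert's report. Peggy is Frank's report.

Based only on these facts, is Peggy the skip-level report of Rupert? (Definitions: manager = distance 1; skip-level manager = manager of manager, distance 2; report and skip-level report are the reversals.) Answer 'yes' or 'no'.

Reconstructing the manager chain from the given facts:
  Rupert -> Frank -> Peggy
(each arrow means 'manager of the next')
Positions in the chain (0 = top):
  position of Rupert: 0
  position of Frank: 1
  position of Peggy: 2

Peggy is at position 2, Rupert is at position 0; signed distance (j - i) = -2.
'skip-level report' requires j - i = -2. Actual distance is -2, so the relation HOLDS.

Answer: yes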